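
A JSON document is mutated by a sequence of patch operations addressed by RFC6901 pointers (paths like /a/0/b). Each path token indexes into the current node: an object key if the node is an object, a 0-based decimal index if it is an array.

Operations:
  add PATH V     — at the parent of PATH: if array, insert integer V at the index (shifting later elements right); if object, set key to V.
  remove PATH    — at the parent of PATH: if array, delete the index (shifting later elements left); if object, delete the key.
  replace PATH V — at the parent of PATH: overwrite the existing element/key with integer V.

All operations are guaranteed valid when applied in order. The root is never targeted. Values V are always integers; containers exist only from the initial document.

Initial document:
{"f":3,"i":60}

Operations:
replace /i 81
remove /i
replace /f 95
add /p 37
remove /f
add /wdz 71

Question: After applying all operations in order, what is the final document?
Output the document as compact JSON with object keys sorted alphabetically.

After op 1 (replace /i 81): {"f":3,"i":81}
After op 2 (remove /i): {"f":3}
After op 3 (replace /f 95): {"f":95}
After op 4 (add /p 37): {"f":95,"p":37}
After op 5 (remove /f): {"p":37}
After op 6 (add /wdz 71): {"p":37,"wdz":71}

Answer: {"p":37,"wdz":71}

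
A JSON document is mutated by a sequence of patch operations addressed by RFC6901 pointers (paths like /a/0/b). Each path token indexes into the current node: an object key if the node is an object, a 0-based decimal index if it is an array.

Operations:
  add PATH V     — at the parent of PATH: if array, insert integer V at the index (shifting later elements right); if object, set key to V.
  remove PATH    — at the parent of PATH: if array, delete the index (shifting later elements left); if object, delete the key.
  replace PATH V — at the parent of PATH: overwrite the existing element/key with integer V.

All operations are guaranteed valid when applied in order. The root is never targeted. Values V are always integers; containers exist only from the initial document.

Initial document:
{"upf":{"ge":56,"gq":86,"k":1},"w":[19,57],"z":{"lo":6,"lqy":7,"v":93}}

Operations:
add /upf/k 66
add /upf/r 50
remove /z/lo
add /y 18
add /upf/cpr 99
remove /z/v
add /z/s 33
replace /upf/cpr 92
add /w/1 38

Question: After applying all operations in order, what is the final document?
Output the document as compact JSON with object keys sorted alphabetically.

Answer: {"upf":{"cpr":92,"ge":56,"gq":86,"k":66,"r":50},"w":[19,38,57],"y":18,"z":{"lqy":7,"s":33}}

Derivation:
After op 1 (add /upf/k 66): {"upf":{"ge":56,"gq":86,"k":66},"w":[19,57],"z":{"lo":6,"lqy":7,"v":93}}
After op 2 (add /upf/r 50): {"upf":{"ge":56,"gq":86,"k":66,"r":50},"w":[19,57],"z":{"lo":6,"lqy":7,"v":93}}
After op 3 (remove /z/lo): {"upf":{"ge":56,"gq":86,"k":66,"r":50},"w":[19,57],"z":{"lqy":7,"v":93}}
After op 4 (add /y 18): {"upf":{"ge":56,"gq":86,"k":66,"r":50},"w":[19,57],"y":18,"z":{"lqy":7,"v":93}}
After op 5 (add /upf/cpr 99): {"upf":{"cpr":99,"ge":56,"gq":86,"k":66,"r":50},"w":[19,57],"y":18,"z":{"lqy":7,"v":93}}
After op 6 (remove /z/v): {"upf":{"cpr":99,"ge":56,"gq":86,"k":66,"r":50},"w":[19,57],"y":18,"z":{"lqy":7}}
After op 7 (add /z/s 33): {"upf":{"cpr":99,"ge":56,"gq":86,"k":66,"r":50},"w":[19,57],"y":18,"z":{"lqy":7,"s":33}}
After op 8 (replace /upf/cpr 92): {"upf":{"cpr":92,"ge":56,"gq":86,"k":66,"r":50},"w":[19,57],"y":18,"z":{"lqy":7,"s":33}}
After op 9 (add /w/1 38): {"upf":{"cpr":92,"ge":56,"gq":86,"k":66,"r":50},"w":[19,38,57],"y":18,"z":{"lqy":7,"s":33}}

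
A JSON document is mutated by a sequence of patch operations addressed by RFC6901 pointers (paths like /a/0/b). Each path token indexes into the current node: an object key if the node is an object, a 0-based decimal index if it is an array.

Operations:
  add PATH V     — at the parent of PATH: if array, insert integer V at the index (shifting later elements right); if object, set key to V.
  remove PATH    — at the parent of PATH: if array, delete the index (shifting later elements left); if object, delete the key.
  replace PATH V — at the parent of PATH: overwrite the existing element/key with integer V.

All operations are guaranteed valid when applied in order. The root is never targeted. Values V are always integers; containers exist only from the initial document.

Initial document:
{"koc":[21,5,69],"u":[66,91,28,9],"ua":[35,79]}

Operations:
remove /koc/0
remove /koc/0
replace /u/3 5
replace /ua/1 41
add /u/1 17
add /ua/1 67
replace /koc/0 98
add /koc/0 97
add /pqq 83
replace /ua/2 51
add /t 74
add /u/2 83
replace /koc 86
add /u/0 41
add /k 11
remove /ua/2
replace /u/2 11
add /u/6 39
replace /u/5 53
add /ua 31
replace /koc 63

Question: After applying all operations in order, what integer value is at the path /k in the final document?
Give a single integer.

Answer: 11

Derivation:
After op 1 (remove /koc/0): {"koc":[5,69],"u":[66,91,28,9],"ua":[35,79]}
After op 2 (remove /koc/0): {"koc":[69],"u":[66,91,28,9],"ua":[35,79]}
After op 3 (replace /u/3 5): {"koc":[69],"u":[66,91,28,5],"ua":[35,79]}
After op 4 (replace /ua/1 41): {"koc":[69],"u":[66,91,28,5],"ua":[35,41]}
After op 5 (add /u/1 17): {"koc":[69],"u":[66,17,91,28,5],"ua":[35,41]}
After op 6 (add /ua/1 67): {"koc":[69],"u":[66,17,91,28,5],"ua":[35,67,41]}
After op 7 (replace /koc/0 98): {"koc":[98],"u":[66,17,91,28,5],"ua":[35,67,41]}
After op 8 (add /koc/0 97): {"koc":[97,98],"u":[66,17,91,28,5],"ua":[35,67,41]}
After op 9 (add /pqq 83): {"koc":[97,98],"pqq":83,"u":[66,17,91,28,5],"ua":[35,67,41]}
After op 10 (replace /ua/2 51): {"koc":[97,98],"pqq":83,"u":[66,17,91,28,5],"ua":[35,67,51]}
After op 11 (add /t 74): {"koc":[97,98],"pqq":83,"t":74,"u":[66,17,91,28,5],"ua":[35,67,51]}
After op 12 (add /u/2 83): {"koc":[97,98],"pqq":83,"t":74,"u":[66,17,83,91,28,5],"ua":[35,67,51]}
After op 13 (replace /koc 86): {"koc":86,"pqq":83,"t":74,"u":[66,17,83,91,28,5],"ua":[35,67,51]}
After op 14 (add /u/0 41): {"koc":86,"pqq":83,"t":74,"u":[41,66,17,83,91,28,5],"ua":[35,67,51]}
After op 15 (add /k 11): {"k":11,"koc":86,"pqq":83,"t":74,"u":[41,66,17,83,91,28,5],"ua":[35,67,51]}
After op 16 (remove /ua/2): {"k":11,"koc":86,"pqq":83,"t":74,"u":[41,66,17,83,91,28,5],"ua":[35,67]}
After op 17 (replace /u/2 11): {"k":11,"koc":86,"pqq":83,"t":74,"u":[41,66,11,83,91,28,5],"ua":[35,67]}
After op 18 (add /u/6 39): {"k":11,"koc":86,"pqq":83,"t":74,"u":[41,66,11,83,91,28,39,5],"ua":[35,67]}
After op 19 (replace /u/5 53): {"k":11,"koc":86,"pqq":83,"t":74,"u":[41,66,11,83,91,53,39,5],"ua":[35,67]}
After op 20 (add /ua 31): {"k":11,"koc":86,"pqq":83,"t":74,"u":[41,66,11,83,91,53,39,5],"ua":31}
After op 21 (replace /koc 63): {"k":11,"koc":63,"pqq":83,"t":74,"u":[41,66,11,83,91,53,39,5],"ua":31}
Value at /k: 11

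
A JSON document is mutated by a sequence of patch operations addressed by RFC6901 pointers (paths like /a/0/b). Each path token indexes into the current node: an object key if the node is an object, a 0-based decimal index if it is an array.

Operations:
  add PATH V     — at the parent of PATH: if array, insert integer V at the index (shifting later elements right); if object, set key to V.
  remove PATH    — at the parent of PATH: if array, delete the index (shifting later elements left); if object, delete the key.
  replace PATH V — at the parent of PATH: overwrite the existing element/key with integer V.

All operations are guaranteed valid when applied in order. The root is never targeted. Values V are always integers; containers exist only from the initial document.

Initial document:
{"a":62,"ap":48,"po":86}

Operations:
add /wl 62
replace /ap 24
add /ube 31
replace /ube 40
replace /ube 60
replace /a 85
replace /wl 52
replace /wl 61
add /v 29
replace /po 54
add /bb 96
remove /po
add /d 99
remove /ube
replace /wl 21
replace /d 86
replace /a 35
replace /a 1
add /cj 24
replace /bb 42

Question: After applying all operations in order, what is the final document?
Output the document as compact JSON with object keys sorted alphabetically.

After op 1 (add /wl 62): {"a":62,"ap":48,"po":86,"wl":62}
After op 2 (replace /ap 24): {"a":62,"ap":24,"po":86,"wl":62}
After op 3 (add /ube 31): {"a":62,"ap":24,"po":86,"ube":31,"wl":62}
After op 4 (replace /ube 40): {"a":62,"ap":24,"po":86,"ube":40,"wl":62}
After op 5 (replace /ube 60): {"a":62,"ap":24,"po":86,"ube":60,"wl":62}
After op 6 (replace /a 85): {"a":85,"ap":24,"po":86,"ube":60,"wl":62}
After op 7 (replace /wl 52): {"a":85,"ap":24,"po":86,"ube":60,"wl":52}
After op 8 (replace /wl 61): {"a":85,"ap":24,"po":86,"ube":60,"wl":61}
After op 9 (add /v 29): {"a":85,"ap":24,"po":86,"ube":60,"v":29,"wl":61}
After op 10 (replace /po 54): {"a":85,"ap":24,"po":54,"ube":60,"v":29,"wl":61}
After op 11 (add /bb 96): {"a":85,"ap":24,"bb":96,"po":54,"ube":60,"v":29,"wl":61}
After op 12 (remove /po): {"a":85,"ap":24,"bb":96,"ube":60,"v":29,"wl":61}
After op 13 (add /d 99): {"a":85,"ap":24,"bb":96,"d":99,"ube":60,"v":29,"wl":61}
After op 14 (remove /ube): {"a":85,"ap":24,"bb":96,"d":99,"v":29,"wl":61}
After op 15 (replace /wl 21): {"a":85,"ap":24,"bb":96,"d":99,"v":29,"wl":21}
After op 16 (replace /d 86): {"a":85,"ap":24,"bb":96,"d":86,"v":29,"wl":21}
After op 17 (replace /a 35): {"a":35,"ap":24,"bb":96,"d":86,"v":29,"wl":21}
After op 18 (replace /a 1): {"a":1,"ap":24,"bb":96,"d":86,"v":29,"wl":21}
After op 19 (add /cj 24): {"a":1,"ap":24,"bb":96,"cj":24,"d":86,"v":29,"wl":21}
After op 20 (replace /bb 42): {"a":1,"ap":24,"bb":42,"cj":24,"d":86,"v":29,"wl":21}

Answer: {"a":1,"ap":24,"bb":42,"cj":24,"d":86,"v":29,"wl":21}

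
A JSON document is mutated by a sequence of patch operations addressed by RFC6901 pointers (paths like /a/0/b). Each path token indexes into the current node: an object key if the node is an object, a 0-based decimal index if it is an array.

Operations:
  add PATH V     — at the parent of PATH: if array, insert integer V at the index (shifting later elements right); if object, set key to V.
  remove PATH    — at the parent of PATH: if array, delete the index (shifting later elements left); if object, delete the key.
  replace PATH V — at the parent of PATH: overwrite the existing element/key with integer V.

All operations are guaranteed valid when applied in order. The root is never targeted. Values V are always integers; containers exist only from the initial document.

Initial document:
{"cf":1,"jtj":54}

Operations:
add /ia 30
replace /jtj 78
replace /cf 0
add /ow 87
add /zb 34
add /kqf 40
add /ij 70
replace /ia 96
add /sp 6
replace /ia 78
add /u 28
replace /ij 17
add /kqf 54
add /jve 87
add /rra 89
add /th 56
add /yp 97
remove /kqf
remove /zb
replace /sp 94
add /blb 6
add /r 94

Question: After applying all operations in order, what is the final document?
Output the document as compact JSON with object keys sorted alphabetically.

After op 1 (add /ia 30): {"cf":1,"ia":30,"jtj":54}
After op 2 (replace /jtj 78): {"cf":1,"ia":30,"jtj":78}
After op 3 (replace /cf 0): {"cf":0,"ia":30,"jtj":78}
After op 4 (add /ow 87): {"cf":0,"ia":30,"jtj":78,"ow":87}
After op 5 (add /zb 34): {"cf":0,"ia":30,"jtj":78,"ow":87,"zb":34}
After op 6 (add /kqf 40): {"cf":0,"ia":30,"jtj":78,"kqf":40,"ow":87,"zb":34}
After op 7 (add /ij 70): {"cf":0,"ia":30,"ij":70,"jtj":78,"kqf":40,"ow":87,"zb":34}
After op 8 (replace /ia 96): {"cf":0,"ia":96,"ij":70,"jtj":78,"kqf":40,"ow":87,"zb":34}
After op 9 (add /sp 6): {"cf":0,"ia":96,"ij":70,"jtj":78,"kqf":40,"ow":87,"sp":6,"zb":34}
After op 10 (replace /ia 78): {"cf":0,"ia":78,"ij":70,"jtj":78,"kqf":40,"ow":87,"sp":6,"zb":34}
After op 11 (add /u 28): {"cf":0,"ia":78,"ij":70,"jtj":78,"kqf":40,"ow":87,"sp":6,"u":28,"zb":34}
After op 12 (replace /ij 17): {"cf":0,"ia":78,"ij":17,"jtj":78,"kqf":40,"ow":87,"sp":6,"u":28,"zb":34}
After op 13 (add /kqf 54): {"cf":0,"ia":78,"ij":17,"jtj":78,"kqf":54,"ow":87,"sp":6,"u":28,"zb":34}
After op 14 (add /jve 87): {"cf":0,"ia":78,"ij":17,"jtj":78,"jve":87,"kqf":54,"ow":87,"sp":6,"u":28,"zb":34}
After op 15 (add /rra 89): {"cf":0,"ia":78,"ij":17,"jtj":78,"jve":87,"kqf":54,"ow":87,"rra":89,"sp":6,"u":28,"zb":34}
After op 16 (add /th 56): {"cf":0,"ia":78,"ij":17,"jtj":78,"jve":87,"kqf":54,"ow":87,"rra":89,"sp":6,"th":56,"u":28,"zb":34}
After op 17 (add /yp 97): {"cf":0,"ia":78,"ij":17,"jtj":78,"jve":87,"kqf":54,"ow":87,"rra":89,"sp":6,"th":56,"u":28,"yp":97,"zb":34}
After op 18 (remove /kqf): {"cf":0,"ia":78,"ij":17,"jtj":78,"jve":87,"ow":87,"rra":89,"sp":6,"th":56,"u":28,"yp":97,"zb":34}
After op 19 (remove /zb): {"cf":0,"ia":78,"ij":17,"jtj":78,"jve":87,"ow":87,"rra":89,"sp":6,"th":56,"u":28,"yp":97}
After op 20 (replace /sp 94): {"cf":0,"ia":78,"ij":17,"jtj":78,"jve":87,"ow":87,"rra":89,"sp":94,"th":56,"u":28,"yp":97}
After op 21 (add /blb 6): {"blb":6,"cf":0,"ia":78,"ij":17,"jtj":78,"jve":87,"ow":87,"rra":89,"sp":94,"th":56,"u":28,"yp":97}
After op 22 (add /r 94): {"blb":6,"cf":0,"ia":78,"ij":17,"jtj":78,"jve":87,"ow":87,"r":94,"rra":89,"sp":94,"th":56,"u":28,"yp":97}

Answer: {"blb":6,"cf":0,"ia":78,"ij":17,"jtj":78,"jve":87,"ow":87,"r":94,"rra":89,"sp":94,"th":56,"u":28,"yp":97}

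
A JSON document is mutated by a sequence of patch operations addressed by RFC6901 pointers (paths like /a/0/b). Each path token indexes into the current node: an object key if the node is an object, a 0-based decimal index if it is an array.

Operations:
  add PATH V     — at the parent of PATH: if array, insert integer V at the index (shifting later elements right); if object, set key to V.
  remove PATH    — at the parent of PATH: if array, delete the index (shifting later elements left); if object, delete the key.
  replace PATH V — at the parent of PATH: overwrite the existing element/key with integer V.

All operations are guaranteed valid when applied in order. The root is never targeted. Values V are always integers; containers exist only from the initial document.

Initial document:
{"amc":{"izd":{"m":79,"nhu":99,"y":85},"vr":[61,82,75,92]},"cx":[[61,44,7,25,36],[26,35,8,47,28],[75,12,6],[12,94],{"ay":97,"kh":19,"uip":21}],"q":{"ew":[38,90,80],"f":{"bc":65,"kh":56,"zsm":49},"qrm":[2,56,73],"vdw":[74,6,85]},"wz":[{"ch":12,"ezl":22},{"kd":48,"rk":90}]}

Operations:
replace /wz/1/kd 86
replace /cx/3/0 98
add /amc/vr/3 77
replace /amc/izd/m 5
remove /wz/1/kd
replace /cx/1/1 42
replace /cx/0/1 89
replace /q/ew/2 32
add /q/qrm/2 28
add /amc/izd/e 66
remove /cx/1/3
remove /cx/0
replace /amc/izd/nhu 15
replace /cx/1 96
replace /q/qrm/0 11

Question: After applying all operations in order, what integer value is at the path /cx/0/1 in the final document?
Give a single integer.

After op 1 (replace /wz/1/kd 86): {"amc":{"izd":{"m":79,"nhu":99,"y":85},"vr":[61,82,75,92]},"cx":[[61,44,7,25,36],[26,35,8,47,28],[75,12,6],[12,94],{"ay":97,"kh":19,"uip":21}],"q":{"ew":[38,90,80],"f":{"bc":65,"kh":56,"zsm":49},"qrm":[2,56,73],"vdw":[74,6,85]},"wz":[{"ch":12,"ezl":22},{"kd":86,"rk":90}]}
After op 2 (replace /cx/3/0 98): {"amc":{"izd":{"m":79,"nhu":99,"y":85},"vr":[61,82,75,92]},"cx":[[61,44,7,25,36],[26,35,8,47,28],[75,12,6],[98,94],{"ay":97,"kh":19,"uip":21}],"q":{"ew":[38,90,80],"f":{"bc":65,"kh":56,"zsm":49},"qrm":[2,56,73],"vdw":[74,6,85]},"wz":[{"ch":12,"ezl":22},{"kd":86,"rk":90}]}
After op 3 (add /amc/vr/3 77): {"amc":{"izd":{"m":79,"nhu":99,"y":85},"vr":[61,82,75,77,92]},"cx":[[61,44,7,25,36],[26,35,8,47,28],[75,12,6],[98,94],{"ay":97,"kh":19,"uip":21}],"q":{"ew":[38,90,80],"f":{"bc":65,"kh":56,"zsm":49},"qrm":[2,56,73],"vdw":[74,6,85]},"wz":[{"ch":12,"ezl":22},{"kd":86,"rk":90}]}
After op 4 (replace /amc/izd/m 5): {"amc":{"izd":{"m":5,"nhu":99,"y":85},"vr":[61,82,75,77,92]},"cx":[[61,44,7,25,36],[26,35,8,47,28],[75,12,6],[98,94],{"ay":97,"kh":19,"uip":21}],"q":{"ew":[38,90,80],"f":{"bc":65,"kh":56,"zsm":49},"qrm":[2,56,73],"vdw":[74,6,85]},"wz":[{"ch":12,"ezl":22},{"kd":86,"rk":90}]}
After op 5 (remove /wz/1/kd): {"amc":{"izd":{"m":5,"nhu":99,"y":85},"vr":[61,82,75,77,92]},"cx":[[61,44,7,25,36],[26,35,8,47,28],[75,12,6],[98,94],{"ay":97,"kh":19,"uip":21}],"q":{"ew":[38,90,80],"f":{"bc":65,"kh":56,"zsm":49},"qrm":[2,56,73],"vdw":[74,6,85]},"wz":[{"ch":12,"ezl":22},{"rk":90}]}
After op 6 (replace /cx/1/1 42): {"amc":{"izd":{"m":5,"nhu":99,"y":85},"vr":[61,82,75,77,92]},"cx":[[61,44,7,25,36],[26,42,8,47,28],[75,12,6],[98,94],{"ay":97,"kh":19,"uip":21}],"q":{"ew":[38,90,80],"f":{"bc":65,"kh":56,"zsm":49},"qrm":[2,56,73],"vdw":[74,6,85]},"wz":[{"ch":12,"ezl":22},{"rk":90}]}
After op 7 (replace /cx/0/1 89): {"amc":{"izd":{"m":5,"nhu":99,"y":85},"vr":[61,82,75,77,92]},"cx":[[61,89,7,25,36],[26,42,8,47,28],[75,12,6],[98,94],{"ay":97,"kh":19,"uip":21}],"q":{"ew":[38,90,80],"f":{"bc":65,"kh":56,"zsm":49},"qrm":[2,56,73],"vdw":[74,6,85]},"wz":[{"ch":12,"ezl":22},{"rk":90}]}
After op 8 (replace /q/ew/2 32): {"amc":{"izd":{"m":5,"nhu":99,"y":85},"vr":[61,82,75,77,92]},"cx":[[61,89,7,25,36],[26,42,8,47,28],[75,12,6],[98,94],{"ay":97,"kh":19,"uip":21}],"q":{"ew":[38,90,32],"f":{"bc":65,"kh":56,"zsm":49},"qrm":[2,56,73],"vdw":[74,6,85]},"wz":[{"ch":12,"ezl":22},{"rk":90}]}
After op 9 (add /q/qrm/2 28): {"amc":{"izd":{"m":5,"nhu":99,"y":85},"vr":[61,82,75,77,92]},"cx":[[61,89,7,25,36],[26,42,8,47,28],[75,12,6],[98,94],{"ay":97,"kh":19,"uip":21}],"q":{"ew":[38,90,32],"f":{"bc":65,"kh":56,"zsm":49},"qrm":[2,56,28,73],"vdw":[74,6,85]},"wz":[{"ch":12,"ezl":22},{"rk":90}]}
After op 10 (add /amc/izd/e 66): {"amc":{"izd":{"e":66,"m":5,"nhu":99,"y":85},"vr":[61,82,75,77,92]},"cx":[[61,89,7,25,36],[26,42,8,47,28],[75,12,6],[98,94],{"ay":97,"kh":19,"uip":21}],"q":{"ew":[38,90,32],"f":{"bc":65,"kh":56,"zsm":49},"qrm":[2,56,28,73],"vdw":[74,6,85]},"wz":[{"ch":12,"ezl":22},{"rk":90}]}
After op 11 (remove /cx/1/3): {"amc":{"izd":{"e":66,"m":5,"nhu":99,"y":85},"vr":[61,82,75,77,92]},"cx":[[61,89,7,25,36],[26,42,8,28],[75,12,6],[98,94],{"ay":97,"kh":19,"uip":21}],"q":{"ew":[38,90,32],"f":{"bc":65,"kh":56,"zsm":49},"qrm":[2,56,28,73],"vdw":[74,6,85]},"wz":[{"ch":12,"ezl":22},{"rk":90}]}
After op 12 (remove /cx/0): {"amc":{"izd":{"e":66,"m":5,"nhu":99,"y":85},"vr":[61,82,75,77,92]},"cx":[[26,42,8,28],[75,12,6],[98,94],{"ay":97,"kh":19,"uip":21}],"q":{"ew":[38,90,32],"f":{"bc":65,"kh":56,"zsm":49},"qrm":[2,56,28,73],"vdw":[74,6,85]},"wz":[{"ch":12,"ezl":22},{"rk":90}]}
After op 13 (replace /amc/izd/nhu 15): {"amc":{"izd":{"e":66,"m":5,"nhu":15,"y":85},"vr":[61,82,75,77,92]},"cx":[[26,42,8,28],[75,12,6],[98,94],{"ay":97,"kh":19,"uip":21}],"q":{"ew":[38,90,32],"f":{"bc":65,"kh":56,"zsm":49},"qrm":[2,56,28,73],"vdw":[74,6,85]},"wz":[{"ch":12,"ezl":22},{"rk":90}]}
After op 14 (replace /cx/1 96): {"amc":{"izd":{"e":66,"m":5,"nhu":15,"y":85},"vr":[61,82,75,77,92]},"cx":[[26,42,8,28],96,[98,94],{"ay":97,"kh":19,"uip":21}],"q":{"ew":[38,90,32],"f":{"bc":65,"kh":56,"zsm":49},"qrm":[2,56,28,73],"vdw":[74,6,85]},"wz":[{"ch":12,"ezl":22},{"rk":90}]}
After op 15 (replace /q/qrm/0 11): {"amc":{"izd":{"e":66,"m":5,"nhu":15,"y":85},"vr":[61,82,75,77,92]},"cx":[[26,42,8,28],96,[98,94],{"ay":97,"kh":19,"uip":21}],"q":{"ew":[38,90,32],"f":{"bc":65,"kh":56,"zsm":49},"qrm":[11,56,28,73],"vdw":[74,6,85]},"wz":[{"ch":12,"ezl":22},{"rk":90}]}
Value at /cx/0/1: 42

Answer: 42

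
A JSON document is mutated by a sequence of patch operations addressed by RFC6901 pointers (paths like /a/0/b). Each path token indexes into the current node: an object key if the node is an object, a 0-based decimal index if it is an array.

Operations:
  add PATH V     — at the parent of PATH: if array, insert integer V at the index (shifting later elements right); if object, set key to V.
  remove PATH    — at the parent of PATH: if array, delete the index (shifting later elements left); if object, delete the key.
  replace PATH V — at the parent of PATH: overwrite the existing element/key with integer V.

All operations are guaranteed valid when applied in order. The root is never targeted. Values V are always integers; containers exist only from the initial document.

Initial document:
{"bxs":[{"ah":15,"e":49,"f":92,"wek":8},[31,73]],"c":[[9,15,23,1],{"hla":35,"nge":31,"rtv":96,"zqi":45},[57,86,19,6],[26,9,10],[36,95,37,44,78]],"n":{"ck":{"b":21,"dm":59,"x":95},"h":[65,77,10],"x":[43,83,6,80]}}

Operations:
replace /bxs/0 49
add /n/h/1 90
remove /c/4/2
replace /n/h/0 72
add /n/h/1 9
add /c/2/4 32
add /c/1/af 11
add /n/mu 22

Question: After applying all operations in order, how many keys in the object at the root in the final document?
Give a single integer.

After op 1 (replace /bxs/0 49): {"bxs":[49,[31,73]],"c":[[9,15,23,1],{"hla":35,"nge":31,"rtv":96,"zqi":45},[57,86,19,6],[26,9,10],[36,95,37,44,78]],"n":{"ck":{"b":21,"dm":59,"x":95},"h":[65,77,10],"x":[43,83,6,80]}}
After op 2 (add /n/h/1 90): {"bxs":[49,[31,73]],"c":[[9,15,23,1],{"hla":35,"nge":31,"rtv":96,"zqi":45},[57,86,19,6],[26,9,10],[36,95,37,44,78]],"n":{"ck":{"b":21,"dm":59,"x":95},"h":[65,90,77,10],"x":[43,83,6,80]}}
After op 3 (remove /c/4/2): {"bxs":[49,[31,73]],"c":[[9,15,23,1],{"hla":35,"nge":31,"rtv":96,"zqi":45},[57,86,19,6],[26,9,10],[36,95,44,78]],"n":{"ck":{"b":21,"dm":59,"x":95},"h":[65,90,77,10],"x":[43,83,6,80]}}
After op 4 (replace /n/h/0 72): {"bxs":[49,[31,73]],"c":[[9,15,23,1],{"hla":35,"nge":31,"rtv":96,"zqi":45},[57,86,19,6],[26,9,10],[36,95,44,78]],"n":{"ck":{"b":21,"dm":59,"x":95},"h":[72,90,77,10],"x":[43,83,6,80]}}
After op 5 (add /n/h/1 9): {"bxs":[49,[31,73]],"c":[[9,15,23,1],{"hla":35,"nge":31,"rtv":96,"zqi":45},[57,86,19,6],[26,9,10],[36,95,44,78]],"n":{"ck":{"b":21,"dm":59,"x":95},"h":[72,9,90,77,10],"x":[43,83,6,80]}}
After op 6 (add /c/2/4 32): {"bxs":[49,[31,73]],"c":[[9,15,23,1],{"hla":35,"nge":31,"rtv":96,"zqi":45},[57,86,19,6,32],[26,9,10],[36,95,44,78]],"n":{"ck":{"b":21,"dm":59,"x":95},"h":[72,9,90,77,10],"x":[43,83,6,80]}}
After op 7 (add /c/1/af 11): {"bxs":[49,[31,73]],"c":[[9,15,23,1],{"af":11,"hla":35,"nge":31,"rtv":96,"zqi":45},[57,86,19,6,32],[26,9,10],[36,95,44,78]],"n":{"ck":{"b":21,"dm":59,"x":95},"h":[72,9,90,77,10],"x":[43,83,6,80]}}
After op 8 (add /n/mu 22): {"bxs":[49,[31,73]],"c":[[9,15,23,1],{"af":11,"hla":35,"nge":31,"rtv":96,"zqi":45},[57,86,19,6,32],[26,9,10],[36,95,44,78]],"n":{"ck":{"b":21,"dm":59,"x":95},"h":[72,9,90,77,10],"mu":22,"x":[43,83,6,80]}}
Size at the root: 3

Answer: 3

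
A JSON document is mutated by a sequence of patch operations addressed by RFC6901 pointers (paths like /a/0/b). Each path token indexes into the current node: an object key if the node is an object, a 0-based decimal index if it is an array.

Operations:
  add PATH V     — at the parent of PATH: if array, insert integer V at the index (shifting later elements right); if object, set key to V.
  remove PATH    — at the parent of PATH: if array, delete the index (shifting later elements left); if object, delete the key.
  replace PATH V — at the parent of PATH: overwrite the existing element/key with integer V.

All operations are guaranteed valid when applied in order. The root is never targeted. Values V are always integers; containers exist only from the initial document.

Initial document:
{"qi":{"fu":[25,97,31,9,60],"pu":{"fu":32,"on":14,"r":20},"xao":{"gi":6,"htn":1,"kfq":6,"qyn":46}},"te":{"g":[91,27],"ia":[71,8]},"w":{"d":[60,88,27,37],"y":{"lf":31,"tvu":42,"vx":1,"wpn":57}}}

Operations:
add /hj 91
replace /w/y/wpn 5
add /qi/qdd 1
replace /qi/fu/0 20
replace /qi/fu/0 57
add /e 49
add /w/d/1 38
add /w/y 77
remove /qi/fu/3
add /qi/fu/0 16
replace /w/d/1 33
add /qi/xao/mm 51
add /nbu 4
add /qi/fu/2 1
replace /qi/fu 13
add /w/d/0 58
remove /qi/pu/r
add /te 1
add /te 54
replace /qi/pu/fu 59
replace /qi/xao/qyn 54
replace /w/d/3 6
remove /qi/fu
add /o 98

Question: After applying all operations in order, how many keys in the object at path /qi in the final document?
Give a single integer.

After op 1 (add /hj 91): {"hj":91,"qi":{"fu":[25,97,31,9,60],"pu":{"fu":32,"on":14,"r":20},"xao":{"gi":6,"htn":1,"kfq":6,"qyn":46}},"te":{"g":[91,27],"ia":[71,8]},"w":{"d":[60,88,27,37],"y":{"lf":31,"tvu":42,"vx":1,"wpn":57}}}
After op 2 (replace /w/y/wpn 5): {"hj":91,"qi":{"fu":[25,97,31,9,60],"pu":{"fu":32,"on":14,"r":20},"xao":{"gi":6,"htn":1,"kfq":6,"qyn":46}},"te":{"g":[91,27],"ia":[71,8]},"w":{"d":[60,88,27,37],"y":{"lf":31,"tvu":42,"vx":1,"wpn":5}}}
After op 3 (add /qi/qdd 1): {"hj":91,"qi":{"fu":[25,97,31,9,60],"pu":{"fu":32,"on":14,"r":20},"qdd":1,"xao":{"gi":6,"htn":1,"kfq":6,"qyn":46}},"te":{"g":[91,27],"ia":[71,8]},"w":{"d":[60,88,27,37],"y":{"lf":31,"tvu":42,"vx":1,"wpn":5}}}
After op 4 (replace /qi/fu/0 20): {"hj":91,"qi":{"fu":[20,97,31,9,60],"pu":{"fu":32,"on":14,"r":20},"qdd":1,"xao":{"gi":6,"htn":1,"kfq":6,"qyn":46}},"te":{"g":[91,27],"ia":[71,8]},"w":{"d":[60,88,27,37],"y":{"lf":31,"tvu":42,"vx":1,"wpn":5}}}
After op 5 (replace /qi/fu/0 57): {"hj":91,"qi":{"fu":[57,97,31,9,60],"pu":{"fu":32,"on":14,"r":20},"qdd":1,"xao":{"gi":6,"htn":1,"kfq":6,"qyn":46}},"te":{"g":[91,27],"ia":[71,8]},"w":{"d":[60,88,27,37],"y":{"lf":31,"tvu":42,"vx":1,"wpn":5}}}
After op 6 (add /e 49): {"e":49,"hj":91,"qi":{"fu":[57,97,31,9,60],"pu":{"fu":32,"on":14,"r":20},"qdd":1,"xao":{"gi":6,"htn":1,"kfq":6,"qyn":46}},"te":{"g":[91,27],"ia":[71,8]},"w":{"d":[60,88,27,37],"y":{"lf":31,"tvu":42,"vx":1,"wpn":5}}}
After op 7 (add /w/d/1 38): {"e":49,"hj":91,"qi":{"fu":[57,97,31,9,60],"pu":{"fu":32,"on":14,"r":20},"qdd":1,"xao":{"gi":6,"htn":1,"kfq":6,"qyn":46}},"te":{"g":[91,27],"ia":[71,8]},"w":{"d":[60,38,88,27,37],"y":{"lf":31,"tvu":42,"vx":1,"wpn":5}}}
After op 8 (add /w/y 77): {"e":49,"hj":91,"qi":{"fu":[57,97,31,9,60],"pu":{"fu":32,"on":14,"r":20},"qdd":1,"xao":{"gi":6,"htn":1,"kfq":6,"qyn":46}},"te":{"g":[91,27],"ia":[71,8]},"w":{"d":[60,38,88,27,37],"y":77}}
After op 9 (remove /qi/fu/3): {"e":49,"hj":91,"qi":{"fu":[57,97,31,60],"pu":{"fu":32,"on":14,"r":20},"qdd":1,"xao":{"gi":6,"htn":1,"kfq":6,"qyn":46}},"te":{"g":[91,27],"ia":[71,8]},"w":{"d":[60,38,88,27,37],"y":77}}
After op 10 (add /qi/fu/0 16): {"e":49,"hj":91,"qi":{"fu":[16,57,97,31,60],"pu":{"fu":32,"on":14,"r":20},"qdd":1,"xao":{"gi":6,"htn":1,"kfq":6,"qyn":46}},"te":{"g":[91,27],"ia":[71,8]},"w":{"d":[60,38,88,27,37],"y":77}}
After op 11 (replace /w/d/1 33): {"e":49,"hj":91,"qi":{"fu":[16,57,97,31,60],"pu":{"fu":32,"on":14,"r":20},"qdd":1,"xao":{"gi":6,"htn":1,"kfq":6,"qyn":46}},"te":{"g":[91,27],"ia":[71,8]},"w":{"d":[60,33,88,27,37],"y":77}}
After op 12 (add /qi/xao/mm 51): {"e":49,"hj":91,"qi":{"fu":[16,57,97,31,60],"pu":{"fu":32,"on":14,"r":20},"qdd":1,"xao":{"gi":6,"htn":1,"kfq":6,"mm":51,"qyn":46}},"te":{"g":[91,27],"ia":[71,8]},"w":{"d":[60,33,88,27,37],"y":77}}
After op 13 (add /nbu 4): {"e":49,"hj":91,"nbu":4,"qi":{"fu":[16,57,97,31,60],"pu":{"fu":32,"on":14,"r":20},"qdd":1,"xao":{"gi":6,"htn":1,"kfq":6,"mm":51,"qyn":46}},"te":{"g":[91,27],"ia":[71,8]},"w":{"d":[60,33,88,27,37],"y":77}}
After op 14 (add /qi/fu/2 1): {"e":49,"hj":91,"nbu":4,"qi":{"fu":[16,57,1,97,31,60],"pu":{"fu":32,"on":14,"r":20},"qdd":1,"xao":{"gi":6,"htn":1,"kfq":6,"mm":51,"qyn":46}},"te":{"g":[91,27],"ia":[71,8]},"w":{"d":[60,33,88,27,37],"y":77}}
After op 15 (replace /qi/fu 13): {"e":49,"hj":91,"nbu":4,"qi":{"fu":13,"pu":{"fu":32,"on":14,"r":20},"qdd":1,"xao":{"gi":6,"htn":1,"kfq":6,"mm":51,"qyn":46}},"te":{"g":[91,27],"ia":[71,8]},"w":{"d":[60,33,88,27,37],"y":77}}
After op 16 (add /w/d/0 58): {"e":49,"hj":91,"nbu":4,"qi":{"fu":13,"pu":{"fu":32,"on":14,"r":20},"qdd":1,"xao":{"gi":6,"htn":1,"kfq":6,"mm":51,"qyn":46}},"te":{"g":[91,27],"ia":[71,8]},"w":{"d":[58,60,33,88,27,37],"y":77}}
After op 17 (remove /qi/pu/r): {"e":49,"hj":91,"nbu":4,"qi":{"fu":13,"pu":{"fu":32,"on":14},"qdd":1,"xao":{"gi":6,"htn":1,"kfq":6,"mm":51,"qyn":46}},"te":{"g":[91,27],"ia":[71,8]},"w":{"d":[58,60,33,88,27,37],"y":77}}
After op 18 (add /te 1): {"e":49,"hj":91,"nbu":4,"qi":{"fu":13,"pu":{"fu":32,"on":14},"qdd":1,"xao":{"gi":6,"htn":1,"kfq":6,"mm":51,"qyn":46}},"te":1,"w":{"d":[58,60,33,88,27,37],"y":77}}
After op 19 (add /te 54): {"e":49,"hj":91,"nbu":4,"qi":{"fu":13,"pu":{"fu":32,"on":14},"qdd":1,"xao":{"gi":6,"htn":1,"kfq":6,"mm":51,"qyn":46}},"te":54,"w":{"d":[58,60,33,88,27,37],"y":77}}
After op 20 (replace /qi/pu/fu 59): {"e":49,"hj":91,"nbu":4,"qi":{"fu":13,"pu":{"fu":59,"on":14},"qdd":1,"xao":{"gi":6,"htn":1,"kfq":6,"mm":51,"qyn":46}},"te":54,"w":{"d":[58,60,33,88,27,37],"y":77}}
After op 21 (replace /qi/xao/qyn 54): {"e":49,"hj":91,"nbu":4,"qi":{"fu":13,"pu":{"fu":59,"on":14},"qdd":1,"xao":{"gi":6,"htn":1,"kfq":6,"mm":51,"qyn":54}},"te":54,"w":{"d":[58,60,33,88,27,37],"y":77}}
After op 22 (replace /w/d/3 6): {"e":49,"hj":91,"nbu":4,"qi":{"fu":13,"pu":{"fu":59,"on":14},"qdd":1,"xao":{"gi":6,"htn":1,"kfq":6,"mm":51,"qyn":54}},"te":54,"w":{"d":[58,60,33,6,27,37],"y":77}}
After op 23 (remove /qi/fu): {"e":49,"hj":91,"nbu":4,"qi":{"pu":{"fu":59,"on":14},"qdd":1,"xao":{"gi":6,"htn":1,"kfq":6,"mm":51,"qyn":54}},"te":54,"w":{"d":[58,60,33,6,27,37],"y":77}}
After op 24 (add /o 98): {"e":49,"hj":91,"nbu":4,"o":98,"qi":{"pu":{"fu":59,"on":14},"qdd":1,"xao":{"gi":6,"htn":1,"kfq":6,"mm":51,"qyn":54}},"te":54,"w":{"d":[58,60,33,6,27,37],"y":77}}
Size at path /qi: 3

Answer: 3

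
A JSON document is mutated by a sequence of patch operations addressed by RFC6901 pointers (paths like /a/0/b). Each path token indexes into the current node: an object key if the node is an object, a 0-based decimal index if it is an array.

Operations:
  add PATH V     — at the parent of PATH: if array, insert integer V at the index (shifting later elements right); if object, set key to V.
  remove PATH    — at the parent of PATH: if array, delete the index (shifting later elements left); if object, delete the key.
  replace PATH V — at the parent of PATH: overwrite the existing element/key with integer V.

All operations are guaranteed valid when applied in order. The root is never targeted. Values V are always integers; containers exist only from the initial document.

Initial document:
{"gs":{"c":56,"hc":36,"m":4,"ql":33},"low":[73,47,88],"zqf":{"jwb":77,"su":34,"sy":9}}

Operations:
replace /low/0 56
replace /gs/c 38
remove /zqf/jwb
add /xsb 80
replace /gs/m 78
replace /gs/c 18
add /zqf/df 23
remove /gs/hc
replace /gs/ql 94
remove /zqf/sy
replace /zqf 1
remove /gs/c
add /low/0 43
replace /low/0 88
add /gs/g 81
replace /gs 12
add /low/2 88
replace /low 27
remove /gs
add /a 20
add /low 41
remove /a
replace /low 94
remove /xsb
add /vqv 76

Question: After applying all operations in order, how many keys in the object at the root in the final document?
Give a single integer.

After op 1 (replace /low/0 56): {"gs":{"c":56,"hc":36,"m":4,"ql":33},"low":[56,47,88],"zqf":{"jwb":77,"su":34,"sy":9}}
After op 2 (replace /gs/c 38): {"gs":{"c":38,"hc":36,"m":4,"ql":33},"low":[56,47,88],"zqf":{"jwb":77,"su":34,"sy":9}}
After op 3 (remove /zqf/jwb): {"gs":{"c":38,"hc":36,"m":4,"ql":33},"low":[56,47,88],"zqf":{"su":34,"sy":9}}
After op 4 (add /xsb 80): {"gs":{"c":38,"hc":36,"m":4,"ql":33},"low":[56,47,88],"xsb":80,"zqf":{"su":34,"sy":9}}
After op 5 (replace /gs/m 78): {"gs":{"c":38,"hc":36,"m":78,"ql":33},"low":[56,47,88],"xsb":80,"zqf":{"su":34,"sy":9}}
After op 6 (replace /gs/c 18): {"gs":{"c":18,"hc":36,"m":78,"ql":33},"low":[56,47,88],"xsb":80,"zqf":{"su":34,"sy":9}}
After op 7 (add /zqf/df 23): {"gs":{"c":18,"hc":36,"m":78,"ql":33},"low":[56,47,88],"xsb":80,"zqf":{"df":23,"su":34,"sy":9}}
After op 8 (remove /gs/hc): {"gs":{"c":18,"m":78,"ql":33},"low":[56,47,88],"xsb":80,"zqf":{"df":23,"su":34,"sy":9}}
After op 9 (replace /gs/ql 94): {"gs":{"c":18,"m":78,"ql":94},"low":[56,47,88],"xsb":80,"zqf":{"df":23,"su":34,"sy":9}}
After op 10 (remove /zqf/sy): {"gs":{"c":18,"m":78,"ql":94},"low":[56,47,88],"xsb":80,"zqf":{"df":23,"su":34}}
After op 11 (replace /zqf 1): {"gs":{"c":18,"m":78,"ql":94},"low":[56,47,88],"xsb":80,"zqf":1}
After op 12 (remove /gs/c): {"gs":{"m":78,"ql":94},"low":[56,47,88],"xsb":80,"zqf":1}
After op 13 (add /low/0 43): {"gs":{"m":78,"ql":94},"low":[43,56,47,88],"xsb":80,"zqf":1}
After op 14 (replace /low/0 88): {"gs":{"m":78,"ql":94},"low":[88,56,47,88],"xsb":80,"zqf":1}
After op 15 (add /gs/g 81): {"gs":{"g":81,"m":78,"ql":94},"low":[88,56,47,88],"xsb":80,"zqf":1}
After op 16 (replace /gs 12): {"gs":12,"low":[88,56,47,88],"xsb":80,"zqf":1}
After op 17 (add /low/2 88): {"gs":12,"low":[88,56,88,47,88],"xsb":80,"zqf":1}
After op 18 (replace /low 27): {"gs":12,"low":27,"xsb":80,"zqf":1}
After op 19 (remove /gs): {"low":27,"xsb":80,"zqf":1}
After op 20 (add /a 20): {"a":20,"low":27,"xsb":80,"zqf":1}
After op 21 (add /low 41): {"a":20,"low":41,"xsb":80,"zqf":1}
After op 22 (remove /a): {"low":41,"xsb":80,"zqf":1}
After op 23 (replace /low 94): {"low":94,"xsb":80,"zqf":1}
After op 24 (remove /xsb): {"low":94,"zqf":1}
After op 25 (add /vqv 76): {"low":94,"vqv":76,"zqf":1}
Size at the root: 3

Answer: 3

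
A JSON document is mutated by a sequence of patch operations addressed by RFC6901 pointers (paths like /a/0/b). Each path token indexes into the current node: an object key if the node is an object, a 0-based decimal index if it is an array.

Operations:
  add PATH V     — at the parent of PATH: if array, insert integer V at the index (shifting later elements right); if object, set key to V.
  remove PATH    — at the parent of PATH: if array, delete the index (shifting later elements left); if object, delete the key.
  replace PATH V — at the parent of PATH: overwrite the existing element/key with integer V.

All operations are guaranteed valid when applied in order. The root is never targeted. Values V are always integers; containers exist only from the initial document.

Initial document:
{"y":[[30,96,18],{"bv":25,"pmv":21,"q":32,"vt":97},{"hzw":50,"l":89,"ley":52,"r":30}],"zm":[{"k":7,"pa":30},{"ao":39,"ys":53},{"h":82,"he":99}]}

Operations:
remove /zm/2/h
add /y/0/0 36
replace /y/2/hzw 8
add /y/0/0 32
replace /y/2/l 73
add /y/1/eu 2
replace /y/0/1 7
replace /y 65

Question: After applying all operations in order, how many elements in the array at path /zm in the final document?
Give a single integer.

After op 1 (remove /zm/2/h): {"y":[[30,96,18],{"bv":25,"pmv":21,"q":32,"vt":97},{"hzw":50,"l":89,"ley":52,"r":30}],"zm":[{"k":7,"pa":30},{"ao":39,"ys":53},{"he":99}]}
After op 2 (add /y/0/0 36): {"y":[[36,30,96,18],{"bv":25,"pmv":21,"q":32,"vt":97},{"hzw":50,"l":89,"ley":52,"r":30}],"zm":[{"k":7,"pa":30},{"ao":39,"ys":53},{"he":99}]}
After op 3 (replace /y/2/hzw 8): {"y":[[36,30,96,18],{"bv":25,"pmv":21,"q":32,"vt":97},{"hzw":8,"l":89,"ley":52,"r":30}],"zm":[{"k":7,"pa":30},{"ao":39,"ys":53},{"he":99}]}
After op 4 (add /y/0/0 32): {"y":[[32,36,30,96,18],{"bv":25,"pmv":21,"q":32,"vt":97},{"hzw":8,"l":89,"ley":52,"r":30}],"zm":[{"k":7,"pa":30},{"ao":39,"ys":53},{"he":99}]}
After op 5 (replace /y/2/l 73): {"y":[[32,36,30,96,18],{"bv":25,"pmv":21,"q":32,"vt":97},{"hzw":8,"l":73,"ley":52,"r":30}],"zm":[{"k":7,"pa":30},{"ao":39,"ys":53},{"he":99}]}
After op 6 (add /y/1/eu 2): {"y":[[32,36,30,96,18],{"bv":25,"eu":2,"pmv":21,"q":32,"vt":97},{"hzw":8,"l":73,"ley":52,"r":30}],"zm":[{"k":7,"pa":30},{"ao":39,"ys":53},{"he":99}]}
After op 7 (replace /y/0/1 7): {"y":[[32,7,30,96,18],{"bv":25,"eu":2,"pmv":21,"q":32,"vt":97},{"hzw":8,"l":73,"ley":52,"r":30}],"zm":[{"k":7,"pa":30},{"ao":39,"ys":53},{"he":99}]}
After op 8 (replace /y 65): {"y":65,"zm":[{"k":7,"pa":30},{"ao":39,"ys":53},{"he":99}]}
Size at path /zm: 3

Answer: 3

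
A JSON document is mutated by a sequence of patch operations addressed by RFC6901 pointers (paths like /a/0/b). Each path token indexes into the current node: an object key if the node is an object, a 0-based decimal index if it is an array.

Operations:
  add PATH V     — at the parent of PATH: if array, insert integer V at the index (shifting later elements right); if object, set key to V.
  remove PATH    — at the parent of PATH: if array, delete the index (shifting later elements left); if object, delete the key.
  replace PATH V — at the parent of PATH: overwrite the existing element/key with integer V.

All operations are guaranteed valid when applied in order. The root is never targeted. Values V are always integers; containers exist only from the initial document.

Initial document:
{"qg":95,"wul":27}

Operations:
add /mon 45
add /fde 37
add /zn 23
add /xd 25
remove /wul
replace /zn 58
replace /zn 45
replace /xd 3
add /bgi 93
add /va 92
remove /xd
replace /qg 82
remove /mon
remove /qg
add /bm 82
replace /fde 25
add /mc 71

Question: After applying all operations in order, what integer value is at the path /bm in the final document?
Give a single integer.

After op 1 (add /mon 45): {"mon":45,"qg":95,"wul":27}
After op 2 (add /fde 37): {"fde":37,"mon":45,"qg":95,"wul":27}
After op 3 (add /zn 23): {"fde":37,"mon":45,"qg":95,"wul":27,"zn":23}
After op 4 (add /xd 25): {"fde":37,"mon":45,"qg":95,"wul":27,"xd":25,"zn":23}
After op 5 (remove /wul): {"fde":37,"mon":45,"qg":95,"xd":25,"zn":23}
After op 6 (replace /zn 58): {"fde":37,"mon":45,"qg":95,"xd":25,"zn":58}
After op 7 (replace /zn 45): {"fde":37,"mon":45,"qg":95,"xd":25,"zn":45}
After op 8 (replace /xd 3): {"fde":37,"mon":45,"qg":95,"xd":3,"zn":45}
After op 9 (add /bgi 93): {"bgi":93,"fde":37,"mon":45,"qg":95,"xd":3,"zn":45}
After op 10 (add /va 92): {"bgi":93,"fde":37,"mon":45,"qg":95,"va":92,"xd":3,"zn":45}
After op 11 (remove /xd): {"bgi":93,"fde":37,"mon":45,"qg":95,"va":92,"zn":45}
After op 12 (replace /qg 82): {"bgi":93,"fde":37,"mon":45,"qg":82,"va":92,"zn":45}
After op 13 (remove /mon): {"bgi":93,"fde":37,"qg":82,"va":92,"zn":45}
After op 14 (remove /qg): {"bgi":93,"fde":37,"va":92,"zn":45}
After op 15 (add /bm 82): {"bgi":93,"bm":82,"fde":37,"va":92,"zn":45}
After op 16 (replace /fde 25): {"bgi":93,"bm":82,"fde":25,"va":92,"zn":45}
After op 17 (add /mc 71): {"bgi":93,"bm":82,"fde":25,"mc":71,"va":92,"zn":45}
Value at /bm: 82

Answer: 82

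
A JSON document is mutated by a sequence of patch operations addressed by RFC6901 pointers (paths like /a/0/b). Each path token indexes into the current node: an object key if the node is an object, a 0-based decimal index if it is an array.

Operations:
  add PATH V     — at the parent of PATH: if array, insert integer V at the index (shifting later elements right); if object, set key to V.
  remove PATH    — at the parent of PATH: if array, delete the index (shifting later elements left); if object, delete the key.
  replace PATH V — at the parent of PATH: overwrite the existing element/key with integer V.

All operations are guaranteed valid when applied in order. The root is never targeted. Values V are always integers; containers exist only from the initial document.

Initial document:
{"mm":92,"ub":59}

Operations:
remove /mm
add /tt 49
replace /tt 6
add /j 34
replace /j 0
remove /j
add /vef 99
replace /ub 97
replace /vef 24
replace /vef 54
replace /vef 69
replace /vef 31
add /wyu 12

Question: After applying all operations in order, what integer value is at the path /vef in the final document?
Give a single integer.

Answer: 31

Derivation:
After op 1 (remove /mm): {"ub":59}
After op 2 (add /tt 49): {"tt":49,"ub":59}
After op 3 (replace /tt 6): {"tt":6,"ub":59}
After op 4 (add /j 34): {"j":34,"tt":6,"ub":59}
After op 5 (replace /j 0): {"j":0,"tt":6,"ub":59}
After op 6 (remove /j): {"tt":6,"ub":59}
After op 7 (add /vef 99): {"tt":6,"ub":59,"vef":99}
After op 8 (replace /ub 97): {"tt":6,"ub":97,"vef":99}
After op 9 (replace /vef 24): {"tt":6,"ub":97,"vef":24}
After op 10 (replace /vef 54): {"tt":6,"ub":97,"vef":54}
After op 11 (replace /vef 69): {"tt":6,"ub":97,"vef":69}
After op 12 (replace /vef 31): {"tt":6,"ub":97,"vef":31}
After op 13 (add /wyu 12): {"tt":6,"ub":97,"vef":31,"wyu":12}
Value at /vef: 31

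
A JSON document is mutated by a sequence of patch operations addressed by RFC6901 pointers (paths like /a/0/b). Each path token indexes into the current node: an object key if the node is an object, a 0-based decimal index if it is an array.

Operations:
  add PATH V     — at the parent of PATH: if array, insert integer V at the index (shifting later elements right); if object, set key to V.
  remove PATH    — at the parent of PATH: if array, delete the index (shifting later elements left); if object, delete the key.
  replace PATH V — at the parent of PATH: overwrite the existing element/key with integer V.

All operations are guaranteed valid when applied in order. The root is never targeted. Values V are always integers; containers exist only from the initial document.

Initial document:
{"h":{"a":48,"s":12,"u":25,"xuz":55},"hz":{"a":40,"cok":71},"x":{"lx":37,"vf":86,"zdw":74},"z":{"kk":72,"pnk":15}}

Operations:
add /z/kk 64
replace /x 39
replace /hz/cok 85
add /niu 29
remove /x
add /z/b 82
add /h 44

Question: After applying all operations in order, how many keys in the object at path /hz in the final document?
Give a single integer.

After op 1 (add /z/kk 64): {"h":{"a":48,"s":12,"u":25,"xuz":55},"hz":{"a":40,"cok":71},"x":{"lx":37,"vf":86,"zdw":74},"z":{"kk":64,"pnk":15}}
After op 2 (replace /x 39): {"h":{"a":48,"s":12,"u":25,"xuz":55},"hz":{"a":40,"cok":71},"x":39,"z":{"kk":64,"pnk":15}}
After op 3 (replace /hz/cok 85): {"h":{"a":48,"s":12,"u":25,"xuz":55},"hz":{"a":40,"cok":85},"x":39,"z":{"kk":64,"pnk":15}}
After op 4 (add /niu 29): {"h":{"a":48,"s":12,"u":25,"xuz":55},"hz":{"a":40,"cok":85},"niu":29,"x":39,"z":{"kk":64,"pnk":15}}
After op 5 (remove /x): {"h":{"a":48,"s":12,"u":25,"xuz":55},"hz":{"a":40,"cok":85},"niu":29,"z":{"kk":64,"pnk":15}}
After op 6 (add /z/b 82): {"h":{"a":48,"s":12,"u":25,"xuz":55},"hz":{"a":40,"cok":85},"niu":29,"z":{"b":82,"kk":64,"pnk":15}}
After op 7 (add /h 44): {"h":44,"hz":{"a":40,"cok":85},"niu":29,"z":{"b":82,"kk":64,"pnk":15}}
Size at path /hz: 2

Answer: 2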